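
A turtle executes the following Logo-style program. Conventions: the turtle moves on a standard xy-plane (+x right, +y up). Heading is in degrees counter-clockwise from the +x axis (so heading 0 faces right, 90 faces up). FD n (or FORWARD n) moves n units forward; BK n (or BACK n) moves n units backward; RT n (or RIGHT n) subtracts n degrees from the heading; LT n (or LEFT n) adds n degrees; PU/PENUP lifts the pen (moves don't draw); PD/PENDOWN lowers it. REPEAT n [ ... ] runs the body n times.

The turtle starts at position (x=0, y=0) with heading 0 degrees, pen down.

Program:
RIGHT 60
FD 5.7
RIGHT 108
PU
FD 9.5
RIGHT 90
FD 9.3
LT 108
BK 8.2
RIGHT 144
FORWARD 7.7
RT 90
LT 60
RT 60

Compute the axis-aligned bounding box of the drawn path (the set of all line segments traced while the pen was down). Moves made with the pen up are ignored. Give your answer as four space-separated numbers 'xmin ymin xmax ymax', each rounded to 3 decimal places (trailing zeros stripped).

Answer: 0 -4.936 2.85 0

Derivation:
Executing turtle program step by step:
Start: pos=(0,0), heading=0, pen down
RT 60: heading 0 -> 300
FD 5.7: (0,0) -> (2.85,-4.936) [heading=300, draw]
RT 108: heading 300 -> 192
PU: pen up
FD 9.5: (2.85,-4.936) -> (-6.442,-6.912) [heading=192, move]
RT 90: heading 192 -> 102
FD 9.3: (-6.442,-6.912) -> (-8.376,2.185) [heading=102, move]
LT 108: heading 102 -> 210
BK 8.2: (-8.376,2.185) -> (-1.275,6.285) [heading=210, move]
RT 144: heading 210 -> 66
FD 7.7: (-1.275,6.285) -> (1.857,13.32) [heading=66, move]
RT 90: heading 66 -> 336
LT 60: heading 336 -> 36
RT 60: heading 36 -> 336
Final: pos=(1.857,13.32), heading=336, 1 segment(s) drawn

Segment endpoints: x in {0, 2.85}, y in {-4.936, 0}
xmin=0, ymin=-4.936, xmax=2.85, ymax=0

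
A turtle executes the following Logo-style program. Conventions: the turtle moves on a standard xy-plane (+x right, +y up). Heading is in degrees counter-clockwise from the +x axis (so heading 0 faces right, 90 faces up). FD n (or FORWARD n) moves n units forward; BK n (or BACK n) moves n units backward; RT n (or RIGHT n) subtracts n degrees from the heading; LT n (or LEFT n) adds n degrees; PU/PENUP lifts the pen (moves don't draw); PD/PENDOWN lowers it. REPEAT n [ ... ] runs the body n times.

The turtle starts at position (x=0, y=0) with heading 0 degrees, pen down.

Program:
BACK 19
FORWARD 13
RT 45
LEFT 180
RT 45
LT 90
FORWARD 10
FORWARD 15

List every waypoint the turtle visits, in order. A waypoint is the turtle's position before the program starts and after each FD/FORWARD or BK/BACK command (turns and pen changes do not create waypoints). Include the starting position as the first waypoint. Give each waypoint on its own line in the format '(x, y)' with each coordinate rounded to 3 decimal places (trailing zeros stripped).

Answer: (0, 0)
(-19, 0)
(-6, 0)
(-16, 0)
(-31, 0)

Derivation:
Executing turtle program step by step:
Start: pos=(0,0), heading=0, pen down
BK 19: (0,0) -> (-19,0) [heading=0, draw]
FD 13: (-19,0) -> (-6,0) [heading=0, draw]
RT 45: heading 0 -> 315
LT 180: heading 315 -> 135
RT 45: heading 135 -> 90
LT 90: heading 90 -> 180
FD 10: (-6,0) -> (-16,0) [heading=180, draw]
FD 15: (-16,0) -> (-31,0) [heading=180, draw]
Final: pos=(-31,0), heading=180, 4 segment(s) drawn
Waypoints (5 total):
(0, 0)
(-19, 0)
(-6, 0)
(-16, 0)
(-31, 0)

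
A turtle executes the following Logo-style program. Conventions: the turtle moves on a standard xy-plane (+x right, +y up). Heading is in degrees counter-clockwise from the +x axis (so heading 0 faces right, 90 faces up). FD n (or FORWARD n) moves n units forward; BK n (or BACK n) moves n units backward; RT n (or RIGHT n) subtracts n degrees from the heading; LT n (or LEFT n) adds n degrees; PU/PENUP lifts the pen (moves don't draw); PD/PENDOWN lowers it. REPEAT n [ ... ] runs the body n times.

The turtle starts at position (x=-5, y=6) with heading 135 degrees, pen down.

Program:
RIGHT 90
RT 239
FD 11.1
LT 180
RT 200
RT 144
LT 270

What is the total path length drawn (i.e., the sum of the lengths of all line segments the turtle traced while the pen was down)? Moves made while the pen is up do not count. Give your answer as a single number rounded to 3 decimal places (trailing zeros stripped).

Answer: 11.1

Derivation:
Executing turtle program step by step:
Start: pos=(-5,6), heading=135, pen down
RT 90: heading 135 -> 45
RT 239: heading 45 -> 166
FD 11.1: (-5,6) -> (-15.77,8.685) [heading=166, draw]
LT 180: heading 166 -> 346
RT 200: heading 346 -> 146
RT 144: heading 146 -> 2
LT 270: heading 2 -> 272
Final: pos=(-15.77,8.685), heading=272, 1 segment(s) drawn

Segment lengths:
  seg 1: (-5,6) -> (-15.77,8.685), length = 11.1
Total = 11.1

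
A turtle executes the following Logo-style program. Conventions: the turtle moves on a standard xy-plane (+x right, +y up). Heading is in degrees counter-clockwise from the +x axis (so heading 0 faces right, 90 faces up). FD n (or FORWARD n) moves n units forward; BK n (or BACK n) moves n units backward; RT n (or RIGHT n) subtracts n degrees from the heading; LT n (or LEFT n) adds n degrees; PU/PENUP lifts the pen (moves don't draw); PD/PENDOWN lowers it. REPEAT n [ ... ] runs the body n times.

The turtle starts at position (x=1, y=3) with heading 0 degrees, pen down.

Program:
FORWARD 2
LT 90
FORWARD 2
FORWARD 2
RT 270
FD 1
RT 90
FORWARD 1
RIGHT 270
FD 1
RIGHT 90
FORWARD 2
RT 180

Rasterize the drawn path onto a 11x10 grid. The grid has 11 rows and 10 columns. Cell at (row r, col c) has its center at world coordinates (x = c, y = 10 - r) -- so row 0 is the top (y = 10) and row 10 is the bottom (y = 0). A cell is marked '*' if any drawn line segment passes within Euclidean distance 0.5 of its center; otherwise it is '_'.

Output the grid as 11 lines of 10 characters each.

Segment 0: (1,3) -> (3,3)
Segment 1: (3,3) -> (3,5)
Segment 2: (3,5) -> (3,7)
Segment 3: (3,7) -> (2,7)
Segment 4: (2,7) -> (2,8)
Segment 5: (2,8) -> (1,8)
Segment 6: (1,8) -> (1,10)

Answer: _*________
_*________
_**_______
__**______
___*______
___*______
___*______
_***______
__________
__________
__________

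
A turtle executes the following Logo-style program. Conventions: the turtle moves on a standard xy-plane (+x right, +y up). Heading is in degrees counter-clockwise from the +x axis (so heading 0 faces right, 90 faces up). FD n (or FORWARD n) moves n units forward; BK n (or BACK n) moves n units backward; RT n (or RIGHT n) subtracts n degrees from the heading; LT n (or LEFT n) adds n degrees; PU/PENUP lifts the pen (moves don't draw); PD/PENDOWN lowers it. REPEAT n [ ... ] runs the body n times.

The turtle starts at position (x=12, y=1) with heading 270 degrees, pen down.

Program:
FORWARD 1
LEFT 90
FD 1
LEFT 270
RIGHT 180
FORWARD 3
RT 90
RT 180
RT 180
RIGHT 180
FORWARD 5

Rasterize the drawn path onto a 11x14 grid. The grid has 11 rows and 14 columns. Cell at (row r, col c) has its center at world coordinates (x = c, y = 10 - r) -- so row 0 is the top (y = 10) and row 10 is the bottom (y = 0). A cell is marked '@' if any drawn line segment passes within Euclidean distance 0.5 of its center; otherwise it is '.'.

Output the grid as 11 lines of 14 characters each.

Segment 0: (12,1) -> (12,0)
Segment 1: (12,0) -> (13,-0)
Segment 2: (13,-0) -> (13,3)
Segment 3: (13,3) -> (8,3)

Answer: ..............
..............
..............
..............
..............
..............
..............
........@@@@@@
.............@
............@@
............@@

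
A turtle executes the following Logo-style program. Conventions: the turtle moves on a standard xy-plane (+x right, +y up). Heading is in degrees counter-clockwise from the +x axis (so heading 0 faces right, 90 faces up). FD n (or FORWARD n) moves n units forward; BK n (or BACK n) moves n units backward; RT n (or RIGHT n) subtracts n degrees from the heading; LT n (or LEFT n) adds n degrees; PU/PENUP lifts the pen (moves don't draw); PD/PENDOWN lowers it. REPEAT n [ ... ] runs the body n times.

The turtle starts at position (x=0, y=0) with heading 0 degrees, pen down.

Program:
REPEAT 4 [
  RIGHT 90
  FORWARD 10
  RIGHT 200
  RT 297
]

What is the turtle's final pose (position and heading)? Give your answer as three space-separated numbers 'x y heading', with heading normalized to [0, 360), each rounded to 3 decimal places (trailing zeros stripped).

Answer: 3.631 -10.254 172

Derivation:
Executing turtle program step by step:
Start: pos=(0,0), heading=0, pen down
REPEAT 4 [
  -- iteration 1/4 --
  RT 90: heading 0 -> 270
  FD 10: (0,0) -> (0,-10) [heading=270, draw]
  RT 200: heading 270 -> 70
  RT 297: heading 70 -> 133
  -- iteration 2/4 --
  RT 90: heading 133 -> 43
  FD 10: (0,-10) -> (7.314,-3.18) [heading=43, draw]
  RT 200: heading 43 -> 203
  RT 297: heading 203 -> 266
  -- iteration 3/4 --
  RT 90: heading 266 -> 176
  FD 10: (7.314,-3.18) -> (-2.662,-2.482) [heading=176, draw]
  RT 200: heading 176 -> 336
  RT 297: heading 336 -> 39
  -- iteration 4/4 --
  RT 90: heading 39 -> 309
  FD 10: (-2.662,-2.482) -> (3.631,-10.254) [heading=309, draw]
  RT 200: heading 309 -> 109
  RT 297: heading 109 -> 172
]
Final: pos=(3.631,-10.254), heading=172, 4 segment(s) drawn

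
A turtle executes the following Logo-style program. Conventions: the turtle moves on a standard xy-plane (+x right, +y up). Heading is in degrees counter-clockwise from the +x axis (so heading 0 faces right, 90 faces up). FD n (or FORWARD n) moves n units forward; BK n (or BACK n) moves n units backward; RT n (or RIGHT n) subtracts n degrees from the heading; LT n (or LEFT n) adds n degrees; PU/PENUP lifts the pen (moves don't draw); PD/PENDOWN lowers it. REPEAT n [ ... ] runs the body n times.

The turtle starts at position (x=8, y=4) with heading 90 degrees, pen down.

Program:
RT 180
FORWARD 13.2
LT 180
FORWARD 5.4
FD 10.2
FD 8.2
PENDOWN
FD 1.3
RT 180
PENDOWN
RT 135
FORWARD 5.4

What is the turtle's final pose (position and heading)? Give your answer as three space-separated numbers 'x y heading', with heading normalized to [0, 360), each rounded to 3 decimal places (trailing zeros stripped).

Executing turtle program step by step:
Start: pos=(8,4), heading=90, pen down
RT 180: heading 90 -> 270
FD 13.2: (8,4) -> (8,-9.2) [heading=270, draw]
LT 180: heading 270 -> 90
FD 5.4: (8,-9.2) -> (8,-3.8) [heading=90, draw]
FD 10.2: (8,-3.8) -> (8,6.4) [heading=90, draw]
FD 8.2: (8,6.4) -> (8,14.6) [heading=90, draw]
PD: pen down
FD 1.3: (8,14.6) -> (8,15.9) [heading=90, draw]
RT 180: heading 90 -> 270
PD: pen down
RT 135: heading 270 -> 135
FD 5.4: (8,15.9) -> (4.182,19.718) [heading=135, draw]
Final: pos=(4.182,19.718), heading=135, 6 segment(s) drawn

Answer: 4.182 19.718 135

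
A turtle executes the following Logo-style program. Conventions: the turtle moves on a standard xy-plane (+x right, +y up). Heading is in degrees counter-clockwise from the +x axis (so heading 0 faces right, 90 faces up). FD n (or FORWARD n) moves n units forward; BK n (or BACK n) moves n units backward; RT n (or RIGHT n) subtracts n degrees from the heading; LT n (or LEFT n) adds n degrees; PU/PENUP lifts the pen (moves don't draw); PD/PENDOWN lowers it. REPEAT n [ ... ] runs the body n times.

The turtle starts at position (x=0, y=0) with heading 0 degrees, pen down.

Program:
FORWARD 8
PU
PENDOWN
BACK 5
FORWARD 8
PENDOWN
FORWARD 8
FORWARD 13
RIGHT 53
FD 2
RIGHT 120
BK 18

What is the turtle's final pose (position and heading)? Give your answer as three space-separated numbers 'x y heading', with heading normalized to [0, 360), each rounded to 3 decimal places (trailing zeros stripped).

Answer: 51.069 0.596 187

Derivation:
Executing turtle program step by step:
Start: pos=(0,0), heading=0, pen down
FD 8: (0,0) -> (8,0) [heading=0, draw]
PU: pen up
PD: pen down
BK 5: (8,0) -> (3,0) [heading=0, draw]
FD 8: (3,0) -> (11,0) [heading=0, draw]
PD: pen down
FD 8: (11,0) -> (19,0) [heading=0, draw]
FD 13: (19,0) -> (32,0) [heading=0, draw]
RT 53: heading 0 -> 307
FD 2: (32,0) -> (33.204,-1.597) [heading=307, draw]
RT 120: heading 307 -> 187
BK 18: (33.204,-1.597) -> (51.069,0.596) [heading=187, draw]
Final: pos=(51.069,0.596), heading=187, 7 segment(s) drawn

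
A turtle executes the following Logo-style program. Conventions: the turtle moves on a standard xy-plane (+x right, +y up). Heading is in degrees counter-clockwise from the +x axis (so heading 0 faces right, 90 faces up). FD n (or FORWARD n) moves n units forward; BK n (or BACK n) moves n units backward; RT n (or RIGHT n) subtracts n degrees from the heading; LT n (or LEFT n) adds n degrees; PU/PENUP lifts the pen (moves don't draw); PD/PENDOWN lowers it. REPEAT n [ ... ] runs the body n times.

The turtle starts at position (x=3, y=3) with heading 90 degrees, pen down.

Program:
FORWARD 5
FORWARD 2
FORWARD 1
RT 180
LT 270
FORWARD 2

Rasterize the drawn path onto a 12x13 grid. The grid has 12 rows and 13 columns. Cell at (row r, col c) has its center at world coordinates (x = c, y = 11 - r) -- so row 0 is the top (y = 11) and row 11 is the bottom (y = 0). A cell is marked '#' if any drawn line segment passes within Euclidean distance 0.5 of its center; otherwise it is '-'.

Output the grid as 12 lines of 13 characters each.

Segment 0: (3,3) -> (3,8)
Segment 1: (3,8) -> (3,10)
Segment 2: (3,10) -> (3,11)
Segment 3: (3,11) -> (1,11)

Answer: -###---------
---#---------
---#---------
---#---------
---#---------
---#---------
---#---------
---#---------
---#---------
-------------
-------------
-------------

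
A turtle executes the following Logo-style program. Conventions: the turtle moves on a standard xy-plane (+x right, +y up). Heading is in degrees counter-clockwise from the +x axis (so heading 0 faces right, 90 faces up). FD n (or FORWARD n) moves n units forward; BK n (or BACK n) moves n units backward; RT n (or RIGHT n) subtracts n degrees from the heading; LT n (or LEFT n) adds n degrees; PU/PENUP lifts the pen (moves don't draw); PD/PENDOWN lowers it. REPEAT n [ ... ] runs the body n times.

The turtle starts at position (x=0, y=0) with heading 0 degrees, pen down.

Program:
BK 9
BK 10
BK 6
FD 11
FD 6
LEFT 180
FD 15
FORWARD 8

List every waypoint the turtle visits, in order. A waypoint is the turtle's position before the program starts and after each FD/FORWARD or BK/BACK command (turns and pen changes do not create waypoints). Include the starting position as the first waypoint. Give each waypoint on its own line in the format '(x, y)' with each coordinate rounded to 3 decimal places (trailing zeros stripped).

Answer: (0, 0)
(-9, 0)
(-19, 0)
(-25, 0)
(-14, 0)
(-8, 0)
(-23, 0)
(-31, 0)

Derivation:
Executing turtle program step by step:
Start: pos=(0,0), heading=0, pen down
BK 9: (0,0) -> (-9,0) [heading=0, draw]
BK 10: (-9,0) -> (-19,0) [heading=0, draw]
BK 6: (-19,0) -> (-25,0) [heading=0, draw]
FD 11: (-25,0) -> (-14,0) [heading=0, draw]
FD 6: (-14,0) -> (-8,0) [heading=0, draw]
LT 180: heading 0 -> 180
FD 15: (-8,0) -> (-23,0) [heading=180, draw]
FD 8: (-23,0) -> (-31,0) [heading=180, draw]
Final: pos=(-31,0), heading=180, 7 segment(s) drawn
Waypoints (8 total):
(0, 0)
(-9, 0)
(-19, 0)
(-25, 0)
(-14, 0)
(-8, 0)
(-23, 0)
(-31, 0)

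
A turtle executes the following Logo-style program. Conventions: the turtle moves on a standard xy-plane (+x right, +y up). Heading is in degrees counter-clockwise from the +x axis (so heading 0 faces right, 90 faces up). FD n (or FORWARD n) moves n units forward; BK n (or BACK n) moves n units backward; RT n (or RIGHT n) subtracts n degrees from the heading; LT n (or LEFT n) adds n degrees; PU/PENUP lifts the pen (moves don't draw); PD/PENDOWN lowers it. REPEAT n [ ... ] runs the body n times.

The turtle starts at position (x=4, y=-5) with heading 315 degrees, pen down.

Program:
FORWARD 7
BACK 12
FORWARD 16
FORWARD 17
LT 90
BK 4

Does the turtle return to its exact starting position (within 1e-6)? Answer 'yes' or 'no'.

Answer: no

Derivation:
Executing turtle program step by step:
Start: pos=(4,-5), heading=315, pen down
FD 7: (4,-5) -> (8.95,-9.95) [heading=315, draw]
BK 12: (8.95,-9.95) -> (0.464,-1.464) [heading=315, draw]
FD 16: (0.464,-1.464) -> (11.778,-12.778) [heading=315, draw]
FD 17: (11.778,-12.778) -> (23.799,-24.799) [heading=315, draw]
LT 90: heading 315 -> 45
BK 4: (23.799,-24.799) -> (20.971,-27.627) [heading=45, draw]
Final: pos=(20.971,-27.627), heading=45, 5 segment(s) drawn

Start position: (4, -5)
Final position: (20.971, -27.627)
Distance = 28.284; >= 1e-6 -> NOT closed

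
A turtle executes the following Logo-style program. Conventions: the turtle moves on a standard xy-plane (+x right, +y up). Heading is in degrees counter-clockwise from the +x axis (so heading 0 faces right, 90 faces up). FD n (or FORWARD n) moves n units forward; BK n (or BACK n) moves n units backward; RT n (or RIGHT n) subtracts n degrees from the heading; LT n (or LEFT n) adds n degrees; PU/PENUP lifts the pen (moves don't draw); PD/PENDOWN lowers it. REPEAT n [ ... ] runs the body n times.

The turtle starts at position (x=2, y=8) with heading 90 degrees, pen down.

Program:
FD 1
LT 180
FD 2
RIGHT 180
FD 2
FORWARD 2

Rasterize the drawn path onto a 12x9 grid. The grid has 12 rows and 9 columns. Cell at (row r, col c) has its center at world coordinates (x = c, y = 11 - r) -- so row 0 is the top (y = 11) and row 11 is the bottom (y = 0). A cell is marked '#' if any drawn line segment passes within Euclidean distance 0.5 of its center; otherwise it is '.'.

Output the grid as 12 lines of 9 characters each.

Segment 0: (2,8) -> (2,9)
Segment 1: (2,9) -> (2,7)
Segment 2: (2,7) -> (2,9)
Segment 3: (2,9) -> (2,11)

Answer: ..#......
..#......
..#......
..#......
..#......
.........
.........
.........
.........
.........
.........
.........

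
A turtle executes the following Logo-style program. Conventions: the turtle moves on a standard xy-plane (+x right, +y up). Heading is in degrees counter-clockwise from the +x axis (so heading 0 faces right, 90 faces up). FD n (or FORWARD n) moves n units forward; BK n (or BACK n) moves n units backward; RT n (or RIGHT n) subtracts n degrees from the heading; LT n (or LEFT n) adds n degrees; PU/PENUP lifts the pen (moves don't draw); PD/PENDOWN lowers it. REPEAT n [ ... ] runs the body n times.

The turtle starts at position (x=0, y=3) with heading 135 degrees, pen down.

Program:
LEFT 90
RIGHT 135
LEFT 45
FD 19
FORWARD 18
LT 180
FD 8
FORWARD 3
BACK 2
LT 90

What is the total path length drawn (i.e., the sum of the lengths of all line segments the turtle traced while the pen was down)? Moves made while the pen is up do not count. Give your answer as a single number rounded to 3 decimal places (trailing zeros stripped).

Answer: 50

Derivation:
Executing turtle program step by step:
Start: pos=(0,3), heading=135, pen down
LT 90: heading 135 -> 225
RT 135: heading 225 -> 90
LT 45: heading 90 -> 135
FD 19: (0,3) -> (-13.435,16.435) [heading=135, draw]
FD 18: (-13.435,16.435) -> (-26.163,29.163) [heading=135, draw]
LT 180: heading 135 -> 315
FD 8: (-26.163,29.163) -> (-20.506,23.506) [heading=315, draw]
FD 3: (-20.506,23.506) -> (-18.385,21.385) [heading=315, draw]
BK 2: (-18.385,21.385) -> (-19.799,22.799) [heading=315, draw]
LT 90: heading 315 -> 45
Final: pos=(-19.799,22.799), heading=45, 5 segment(s) drawn

Segment lengths:
  seg 1: (0,3) -> (-13.435,16.435), length = 19
  seg 2: (-13.435,16.435) -> (-26.163,29.163), length = 18
  seg 3: (-26.163,29.163) -> (-20.506,23.506), length = 8
  seg 4: (-20.506,23.506) -> (-18.385,21.385), length = 3
  seg 5: (-18.385,21.385) -> (-19.799,22.799), length = 2
Total = 50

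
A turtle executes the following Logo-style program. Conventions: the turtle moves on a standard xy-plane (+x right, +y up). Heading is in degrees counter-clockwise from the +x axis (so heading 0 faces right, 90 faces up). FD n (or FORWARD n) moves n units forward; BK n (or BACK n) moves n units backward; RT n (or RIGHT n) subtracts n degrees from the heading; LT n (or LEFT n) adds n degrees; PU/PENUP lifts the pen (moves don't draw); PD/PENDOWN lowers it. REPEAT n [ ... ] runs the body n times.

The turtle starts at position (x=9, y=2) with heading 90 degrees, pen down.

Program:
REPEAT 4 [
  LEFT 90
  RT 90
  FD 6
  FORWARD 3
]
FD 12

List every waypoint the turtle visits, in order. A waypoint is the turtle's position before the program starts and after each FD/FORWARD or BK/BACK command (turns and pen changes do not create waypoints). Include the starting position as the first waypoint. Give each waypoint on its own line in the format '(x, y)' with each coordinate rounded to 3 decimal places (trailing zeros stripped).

Answer: (9, 2)
(9, 8)
(9, 11)
(9, 17)
(9, 20)
(9, 26)
(9, 29)
(9, 35)
(9, 38)
(9, 50)

Derivation:
Executing turtle program step by step:
Start: pos=(9,2), heading=90, pen down
REPEAT 4 [
  -- iteration 1/4 --
  LT 90: heading 90 -> 180
  RT 90: heading 180 -> 90
  FD 6: (9,2) -> (9,8) [heading=90, draw]
  FD 3: (9,8) -> (9,11) [heading=90, draw]
  -- iteration 2/4 --
  LT 90: heading 90 -> 180
  RT 90: heading 180 -> 90
  FD 6: (9,11) -> (9,17) [heading=90, draw]
  FD 3: (9,17) -> (9,20) [heading=90, draw]
  -- iteration 3/4 --
  LT 90: heading 90 -> 180
  RT 90: heading 180 -> 90
  FD 6: (9,20) -> (9,26) [heading=90, draw]
  FD 3: (9,26) -> (9,29) [heading=90, draw]
  -- iteration 4/4 --
  LT 90: heading 90 -> 180
  RT 90: heading 180 -> 90
  FD 6: (9,29) -> (9,35) [heading=90, draw]
  FD 3: (9,35) -> (9,38) [heading=90, draw]
]
FD 12: (9,38) -> (9,50) [heading=90, draw]
Final: pos=(9,50), heading=90, 9 segment(s) drawn
Waypoints (10 total):
(9, 2)
(9, 8)
(9, 11)
(9, 17)
(9, 20)
(9, 26)
(9, 29)
(9, 35)
(9, 38)
(9, 50)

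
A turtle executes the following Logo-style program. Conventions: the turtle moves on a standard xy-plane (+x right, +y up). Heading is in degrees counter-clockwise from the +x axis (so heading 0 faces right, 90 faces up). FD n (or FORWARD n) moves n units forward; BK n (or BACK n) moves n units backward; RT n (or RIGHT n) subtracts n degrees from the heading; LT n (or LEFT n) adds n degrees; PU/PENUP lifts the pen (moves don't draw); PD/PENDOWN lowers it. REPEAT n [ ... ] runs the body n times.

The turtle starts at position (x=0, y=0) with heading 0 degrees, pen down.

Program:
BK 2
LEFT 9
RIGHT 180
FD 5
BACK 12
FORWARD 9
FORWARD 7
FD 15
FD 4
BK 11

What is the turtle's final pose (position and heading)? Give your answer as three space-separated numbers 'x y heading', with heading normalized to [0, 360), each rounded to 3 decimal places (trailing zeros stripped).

Executing turtle program step by step:
Start: pos=(0,0), heading=0, pen down
BK 2: (0,0) -> (-2,0) [heading=0, draw]
LT 9: heading 0 -> 9
RT 180: heading 9 -> 189
FD 5: (-2,0) -> (-6.938,-0.782) [heading=189, draw]
BK 12: (-6.938,-0.782) -> (4.914,1.095) [heading=189, draw]
FD 9: (4.914,1.095) -> (-3.975,-0.313) [heading=189, draw]
FD 7: (-3.975,-0.313) -> (-10.889,-1.408) [heading=189, draw]
FD 15: (-10.889,-1.408) -> (-25.705,-3.754) [heading=189, draw]
FD 4: (-25.705,-3.754) -> (-29.655,-4.38) [heading=189, draw]
BK 11: (-29.655,-4.38) -> (-18.791,-2.659) [heading=189, draw]
Final: pos=(-18.791,-2.659), heading=189, 8 segment(s) drawn

Answer: -18.791 -2.659 189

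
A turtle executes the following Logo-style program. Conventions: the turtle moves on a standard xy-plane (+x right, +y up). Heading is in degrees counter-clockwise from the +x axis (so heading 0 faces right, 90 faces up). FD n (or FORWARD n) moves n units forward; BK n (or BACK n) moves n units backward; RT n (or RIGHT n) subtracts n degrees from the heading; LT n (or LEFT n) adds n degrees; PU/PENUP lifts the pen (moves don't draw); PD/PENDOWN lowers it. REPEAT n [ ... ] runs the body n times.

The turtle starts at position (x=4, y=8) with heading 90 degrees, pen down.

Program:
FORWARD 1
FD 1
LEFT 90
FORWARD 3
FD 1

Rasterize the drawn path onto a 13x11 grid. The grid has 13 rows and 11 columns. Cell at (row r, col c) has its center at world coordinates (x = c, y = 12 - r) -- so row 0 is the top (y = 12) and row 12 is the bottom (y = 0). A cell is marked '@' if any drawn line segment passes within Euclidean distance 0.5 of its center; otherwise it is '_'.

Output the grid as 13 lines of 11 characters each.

Segment 0: (4,8) -> (4,9)
Segment 1: (4,9) -> (4,10)
Segment 2: (4,10) -> (1,10)
Segment 3: (1,10) -> (0,10)

Answer: ___________
___________
@@@@@______
____@______
____@______
___________
___________
___________
___________
___________
___________
___________
___________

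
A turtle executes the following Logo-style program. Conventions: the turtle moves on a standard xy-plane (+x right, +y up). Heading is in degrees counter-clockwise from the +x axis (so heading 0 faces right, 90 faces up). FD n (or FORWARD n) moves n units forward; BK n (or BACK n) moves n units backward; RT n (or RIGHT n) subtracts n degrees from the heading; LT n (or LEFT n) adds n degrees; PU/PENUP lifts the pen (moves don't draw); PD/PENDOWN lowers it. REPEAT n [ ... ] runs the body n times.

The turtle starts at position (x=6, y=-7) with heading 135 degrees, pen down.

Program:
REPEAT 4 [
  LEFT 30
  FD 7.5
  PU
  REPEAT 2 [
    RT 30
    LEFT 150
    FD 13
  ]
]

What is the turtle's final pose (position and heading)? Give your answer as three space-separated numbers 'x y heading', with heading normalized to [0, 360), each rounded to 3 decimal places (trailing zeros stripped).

Executing turtle program step by step:
Start: pos=(6,-7), heading=135, pen down
REPEAT 4 [
  -- iteration 1/4 --
  LT 30: heading 135 -> 165
  FD 7.5: (6,-7) -> (-1.244,-5.059) [heading=165, draw]
  PU: pen up
  REPEAT 2 [
    -- iteration 1/2 --
    RT 30: heading 165 -> 135
    LT 150: heading 135 -> 285
    FD 13: (-1.244,-5.059) -> (2.12,-17.616) [heading=285, move]
    -- iteration 2/2 --
    RT 30: heading 285 -> 255
    LT 150: heading 255 -> 45
    FD 13: (2.12,-17.616) -> (11.313,-8.424) [heading=45, move]
  ]
  -- iteration 2/4 --
  LT 30: heading 45 -> 75
  FD 7.5: (11.313,-8.424) -> (13.254,-1.179) [heading=75, move]
  PU: pen up
  REPEAT 2 [
    -- iteration 1/2 --
    RT 30: heading 75 -> 45
    LT 150: heading 45 -> 195
    FD 13: (13.254,-1.179) -> (0.697,-4.544) [heading=195, move]
    -- iteration 2/2 --
    RT 30: heading 195 -> 165
    LT 150: heading 165 -> 315
    FD 13: (0.697,-4.544) -> (9.889,-13.736) [heading=315, move]
  ]
  -- iteration 3/4 --
  LT 30: heading 315 -> 345
  FD 7.5: (9.889,-13.736) -> (17.134,-15.677) [heading=345, move]
  PU: pen up
  REPEAT 2 [
    -- iteration 1/2 --
    RT 30: heading 345 -> 315
    LT 150: heading 315 -> 105
    FD 13: (17.134,-15.677) -> (13.769,-3.12) [heading=105, move]
    -- iteration 2/2 --
    RT 30: heading 105 -> 75
    LT 150: heading 75 -> 225
    FD 13: (13.769,-3.12) -> (4.576,-12.313) [heading=225, move]
  ]
  -- iteration 4/4 --
  LT 30: heading 225 -> 255
  FD 7.5: (4.576,-12.313) -> (2.635,-19.557) [heading=255, move]
  PU: pen up
  REPEAT 2 [
    -- iteration 1/2 --
    RT 30: heading 255 -> 225
    LT 150: heading 225 -> 15
    FD 13: (2.635,-19.557) -> (15.192,-16.192) [heading=15, move]
    -- iteration 2/2 --
    RT 30: heading 15 -> 345
    LT 150: heading 345 -> 135
    FD 13: (15.192,-16.192) -> (6,-7) [heading=135, move]
  ]
]
Final: pos=(6,-7), heading=135, 1 segment(s) drawn

Answer: 6 -7 135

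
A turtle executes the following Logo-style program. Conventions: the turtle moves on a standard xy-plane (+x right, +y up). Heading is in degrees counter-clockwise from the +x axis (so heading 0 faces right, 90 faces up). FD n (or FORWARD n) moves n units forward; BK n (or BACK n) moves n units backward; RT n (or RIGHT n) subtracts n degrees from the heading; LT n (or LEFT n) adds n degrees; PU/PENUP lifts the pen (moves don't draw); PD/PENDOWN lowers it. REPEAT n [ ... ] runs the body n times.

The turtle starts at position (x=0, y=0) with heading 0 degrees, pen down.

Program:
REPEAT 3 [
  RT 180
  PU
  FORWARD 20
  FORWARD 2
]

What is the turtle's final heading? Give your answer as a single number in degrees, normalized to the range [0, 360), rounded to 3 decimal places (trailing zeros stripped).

Executing turtle program step by step:
Start: pos=(0,0), heading=0, pen down
REPEAT 3 [
  -- iteration 1/3 --
  RT 180: heading 0 -> 180
  PU: pen up
  FD 20: (0,0) -> (-20,0) [heading=180, move]
  FD 2: (-20,0) -> (-22,0) [heading=180, move]
  -- iteration 2/3 --
  RT 180: heading 180 -> 0
  PU: pen up
  FD 20: (-22,0) -> (-2,0) [heading=0, move]
  FD 2: (-2,0) -> (0,0) [heading=0, move]
  -- iteration 3/3 --
  RT 180: heading 0 -> 180
  PU: pen up
  FD 20: (0,0) -> (-20,0) [heading=180, move]
  FD 2: (-20,0) -> (-22,0) [heading=180, move]
]
Final: pos=(-22,0), heading=180, 0 segment(s) drawn

Answer: 180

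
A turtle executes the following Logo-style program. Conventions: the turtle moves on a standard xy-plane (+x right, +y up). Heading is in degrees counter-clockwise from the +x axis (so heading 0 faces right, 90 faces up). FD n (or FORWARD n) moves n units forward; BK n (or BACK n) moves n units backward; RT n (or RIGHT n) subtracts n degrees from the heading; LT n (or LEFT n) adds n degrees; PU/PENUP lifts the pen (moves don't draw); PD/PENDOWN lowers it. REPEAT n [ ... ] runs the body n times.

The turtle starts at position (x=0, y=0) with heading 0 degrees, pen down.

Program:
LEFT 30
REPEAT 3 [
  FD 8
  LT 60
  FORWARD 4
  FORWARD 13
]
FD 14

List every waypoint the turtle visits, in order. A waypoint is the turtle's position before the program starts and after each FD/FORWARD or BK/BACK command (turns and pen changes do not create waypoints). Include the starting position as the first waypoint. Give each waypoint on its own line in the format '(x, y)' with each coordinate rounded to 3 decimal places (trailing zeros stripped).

Answer: (0, 0)
(6.928, 4)
(6.928, 8)
(6.928, 21)
(6.928, 29)
(3.464, 31)
(-7.794, 37.5)
(-14.722, 41.5)
(-18.187, 39.5)
(-29.445, 33)
(-41.569, 26)

Derivation:
Executing turtle program step by step:
Start: pos=(0,0), heading=0, pen down
LT 30: heading 0 -> 30
REPEAT 3 [
  -- iteration 1/3 --
  FD 8: (0,0) -> (6.928,4) [heading=30, draw]
  LT 60: heading 30 -> 90
  FD 4: (6.928,4) -> (6.928,8) [heading=90, draw]
  FD 13: (6.928,8) -> (6.928,21) [heading=90, draw]
  -- iteration 2/3 --
  FD 8: (6.928,21) -> (6.928,29) [heading=90, draw]
  LT 60: heading 90 -> 150
  FD 4: (6.928,29) -> (3.464,31) [heading=150, draw]
  FD 13: (3.464,31) -> (-7.794,37.5) [heading=150, draw]
  -- iteration 3/3 --
  FD 8: (-7.794,37.5) -> (-14.722,41.5) [heading=150, draw]
  LT 60: heading 150 -> 210
  FD 4: (-14.722,41.5) -> (-18.187,39.5) [heading=210, draw]
  FD 13: (-18.187,39.5) -> (-29.445,33) [heading=210, draw]
]
FD 14: (-29.445,33) -> (-41.569,26) [heading=210, draw]
Final: pos=(-41.569,26), heading=210, 10 segment(s) drawn
Waypoints (11 total):
(0, 0)
(6.928, 4)
(6.928, 8)
(6.928, 21)
(6.928, 29)
(3.464, 31)
(-7.794, 37.5)
(-14.722, 41.5)
(-18.187, 39.5)
(-29.445, 33)
(-41.569, 26)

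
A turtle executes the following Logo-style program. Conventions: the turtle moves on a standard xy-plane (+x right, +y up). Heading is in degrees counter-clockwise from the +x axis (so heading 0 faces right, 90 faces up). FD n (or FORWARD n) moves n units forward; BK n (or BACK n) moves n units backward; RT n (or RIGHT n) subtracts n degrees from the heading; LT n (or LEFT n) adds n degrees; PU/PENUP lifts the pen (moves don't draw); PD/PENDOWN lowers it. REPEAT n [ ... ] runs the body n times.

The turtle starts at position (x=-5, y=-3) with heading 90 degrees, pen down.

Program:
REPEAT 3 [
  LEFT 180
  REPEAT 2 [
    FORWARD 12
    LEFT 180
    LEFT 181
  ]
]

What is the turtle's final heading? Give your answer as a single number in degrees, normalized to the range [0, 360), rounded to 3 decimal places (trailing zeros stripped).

Answer: 276

Derivation:
Executing turtle program step by step:
Start: pos=(-5,-3), heading=90, pen down
REPEAT 3 [
  -- iteration 1/3 --
  LT 180: heading 90 -> 270
  REPEAT 2 [
    -- iteration 1/2 --
    FD 12: (-5,-3) -> (-5,-15) [heading=270, draw]
    LT 180: heading 270 -> 90
    LT 181: heading 90 -> 271
    -- iteration 2/2 --
    FD 12: (-5,-15) -> (-4.791,-26.998) [heading=271, draw]
    LT 180: heading 271 -> 91
    LT 181: heading 91 -> 272
  ]
  -- iteration 2/3 --
  LT 180: heading 272 -> 92
  REPEAT 2 [
    -- iteration 1/2 --
    FD 12: (-4.791,-26.998) -> (-5.209,-15.005) [heading=92, draw]
    LT 180: heading 92 -> 272
    LT 181: heading 272 -> 93
    -- iteration 2/2 --
    FD 12: (-5.209,-15.005) -> (-5.837,-3.022) [heading=93, draw]
    LT 180: heading 93 -> 273
    LT 181: heading 273 -> 94
  ]
  -- iteration 3/3 --
  LT 180: heading 94 -> 274
  REPEAT 2 [
    -- iteration 1/2 --
    FD 12: (-5.837,-3.022) -> (-5,-14.993) [heading=274, draw]
    LT 180: heading 274 -> 94
    LT 181: heading 94 -> 275
    -- iteration 2/2 --
    FD 12: (-5,-14.993) -> (-3.954,-26.947) [heading=275, draw]
    LT 180: heading 275 -> 95
    LT 181: heading 95 -> 276
  ]
]
Final: pos=(-3.954,-26.947), heading=276, 6 segment(s) drawn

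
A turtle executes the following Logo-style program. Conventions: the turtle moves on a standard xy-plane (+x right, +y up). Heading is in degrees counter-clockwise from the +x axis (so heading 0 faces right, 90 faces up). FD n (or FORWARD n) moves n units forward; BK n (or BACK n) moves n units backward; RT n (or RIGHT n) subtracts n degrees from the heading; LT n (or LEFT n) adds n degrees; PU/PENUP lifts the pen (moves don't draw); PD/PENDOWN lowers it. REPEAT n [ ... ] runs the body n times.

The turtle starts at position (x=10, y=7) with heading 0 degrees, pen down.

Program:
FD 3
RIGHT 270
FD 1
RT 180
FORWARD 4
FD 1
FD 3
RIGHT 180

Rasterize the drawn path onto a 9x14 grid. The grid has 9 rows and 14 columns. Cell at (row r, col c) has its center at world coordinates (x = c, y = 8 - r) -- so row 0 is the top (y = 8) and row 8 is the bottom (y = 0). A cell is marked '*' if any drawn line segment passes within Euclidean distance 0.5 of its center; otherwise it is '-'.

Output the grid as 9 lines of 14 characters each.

Segment 0: (10,7) -> (13,7)
Segment 1: (13,7) -> (13,8)
Segment 2: (13,8) -> (13,4)
Segment 3: (13,4) -> (13,3)
Segment 4: (13,3) -> (13,0)

Answer: -------------*
----------****
-------------*
-------------*
-------------*
-------------*
-------------*
-------------*
-------------*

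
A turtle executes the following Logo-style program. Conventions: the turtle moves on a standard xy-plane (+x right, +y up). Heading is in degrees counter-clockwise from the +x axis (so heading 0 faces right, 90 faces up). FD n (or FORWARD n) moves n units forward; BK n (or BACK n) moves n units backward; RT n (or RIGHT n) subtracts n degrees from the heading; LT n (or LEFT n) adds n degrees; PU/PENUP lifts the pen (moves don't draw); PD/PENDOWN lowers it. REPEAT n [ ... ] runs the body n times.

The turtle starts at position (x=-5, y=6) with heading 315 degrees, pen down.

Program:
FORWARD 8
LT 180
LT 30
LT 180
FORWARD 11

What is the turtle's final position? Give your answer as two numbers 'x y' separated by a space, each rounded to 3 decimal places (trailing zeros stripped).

Answer: 11.282 -2.504

Derivation:
Executing turtle program step by step:
Start: pos=(-5,6), heading=315, pen down
FD 8: (-5,6) -> (0.657,0.343) [heading=315, draw]
LT 180: heading 315 -> 135
LT 30: heading 135 -> 165
LT 180: heading 165 -> 345
FD 11: (0.657,0.343) -> (11.282,-2.504) [heading=345, draw]
Final: pos=(11.282,-2.504), heading=345, 2 segment(s) drawn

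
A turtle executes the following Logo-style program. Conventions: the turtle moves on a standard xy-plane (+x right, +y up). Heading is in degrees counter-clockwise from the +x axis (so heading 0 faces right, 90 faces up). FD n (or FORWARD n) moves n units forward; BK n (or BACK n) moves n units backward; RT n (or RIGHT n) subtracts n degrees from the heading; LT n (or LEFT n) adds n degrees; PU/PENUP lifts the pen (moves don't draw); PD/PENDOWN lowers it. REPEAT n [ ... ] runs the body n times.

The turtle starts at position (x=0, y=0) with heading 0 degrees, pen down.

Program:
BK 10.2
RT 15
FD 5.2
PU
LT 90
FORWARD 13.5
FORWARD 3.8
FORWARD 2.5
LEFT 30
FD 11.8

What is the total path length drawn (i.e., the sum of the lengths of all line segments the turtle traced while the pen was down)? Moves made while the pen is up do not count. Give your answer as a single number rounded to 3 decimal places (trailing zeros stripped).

Answer: 15.4

Derivation:
Executing turtle program step by step:
Start: pos=(0,0), heading=0, pen down
BK 10.2: (0,0) -> (-10.2,0) [heading=0, draw]
RT 15: heading 0 -> 345
FD 5.2: (-10.2,0) -> (-5.177,-1.346) [heading=345, draw]
PU: pen up
LT 90: heading 345 -> 75
FD 13.5: (-5.177,-1.346) -> (-1.683,11.694) [heading=75, move]
FD 3.8: (-1.683,11.694) -> (-0.7,15.365) [heading=75, move]
FD 2.5: (-0.7,15.365) -> (-0.053,17.779) [heading=75, move]
LT 30: heading 75 -> 105
FD 11.8: (-0.053,17.779) -> (-3.107,29.177) [heading=105, move]
Final: pos=(-3.107,29.177), heading=105, 2 segment(s) drawn

Segment lengths:
  seg 1: (0,0) -> (-10.2,0), length = 10.2
  seg 2: (-10.2,0) -> (-5.177,-1.346), length = 5.2
Total = 15.4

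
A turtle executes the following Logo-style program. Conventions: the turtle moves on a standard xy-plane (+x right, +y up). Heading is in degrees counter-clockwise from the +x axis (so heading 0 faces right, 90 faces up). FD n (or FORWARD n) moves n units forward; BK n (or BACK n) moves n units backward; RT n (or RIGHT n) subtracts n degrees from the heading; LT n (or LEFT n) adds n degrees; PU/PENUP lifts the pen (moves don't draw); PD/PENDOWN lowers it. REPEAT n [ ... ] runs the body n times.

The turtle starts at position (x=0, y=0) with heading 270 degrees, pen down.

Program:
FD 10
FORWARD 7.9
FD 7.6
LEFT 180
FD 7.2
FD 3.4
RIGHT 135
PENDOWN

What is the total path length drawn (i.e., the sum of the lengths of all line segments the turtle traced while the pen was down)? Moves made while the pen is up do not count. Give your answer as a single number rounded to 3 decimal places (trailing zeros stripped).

Answer: 36.1

Derivation:
Executing turtle program step by step:
Start: pos=(0,0), heading=270, pen down
FD 10: (0,0) -> (0,-10) [heading=270, draw]
FD 7.9: (0,-10) -> (0,-17.9) [heading=270, draw]
FD 7.6: (0,-17.9) -> (0,-25.5) [heading=270, draw]
LT 180: heading 270 -> 90
FD 7.2: (0,-25.5) -> (0,-18.3) [heading=90, draw]
FD 3.4: (0,-18.3) -> (0,-14.9) [heading=90, draw]
RT 135: heading 90 -> 315
PD: pen down
Final: pos=(0,-14.9), heading=315, 5 segment(s) drawn

Segment lengths:
  seg 1: (0,0) -> (0,-10), length = 10
  seg 2: (0,-10) -> (0,-17.9), length = 7.9
  seg 3: (0,-17.9) -> (0,-25.5), length = 7.6
  seg 4: (0,-25.5) -> (0,-18.3), length = 7.2
  seg 5: (0,-18.3) -> (0,-14.9), length = 3.4
Total = 36.1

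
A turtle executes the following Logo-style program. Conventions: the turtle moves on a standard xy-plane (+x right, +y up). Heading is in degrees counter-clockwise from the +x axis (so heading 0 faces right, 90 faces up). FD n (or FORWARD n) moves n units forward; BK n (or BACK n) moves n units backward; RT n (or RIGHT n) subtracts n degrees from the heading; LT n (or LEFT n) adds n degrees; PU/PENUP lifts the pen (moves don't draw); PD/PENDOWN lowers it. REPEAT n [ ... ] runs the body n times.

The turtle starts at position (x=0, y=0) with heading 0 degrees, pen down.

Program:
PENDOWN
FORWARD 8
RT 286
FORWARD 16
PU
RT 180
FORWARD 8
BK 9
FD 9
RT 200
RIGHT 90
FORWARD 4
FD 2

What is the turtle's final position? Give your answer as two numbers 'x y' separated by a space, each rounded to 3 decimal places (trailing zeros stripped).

Executing turtle program step by step:
Start: pos=(0,0), heading=0, pen down
PD: pen down
FD 8: (0,0) -> (8,0) [heading=0, draw]
RT 286: heading 0 -> 74
FD 16: (8,0) -> (12.41,15.38) [heading=74, draw]
PU: pen up
RT 180: heading 74 -> 254
FD 8: (12.41,15.38) -> (10.205,7.69) [heading=254, move]
BK 9: (10.205,7.69) -> (12.686,16.341) [heading=254, move]
FD 9: (12.686,16.341) -> (10.205,7.69) [heading=254, move]
RT 200: heading 254 -> 54
RT 90: heading 54 -> 324
FD 4: (10.205,7.69) -> (13.441,5.339) [heading=324, move]
FD 2: (13.441,5.339) -> (15.059,4.163) [heading=324, move]
Final: pos=(15.059,4.163), heading=324, 2 segment(s) drawn

Answer: 15.059 4.163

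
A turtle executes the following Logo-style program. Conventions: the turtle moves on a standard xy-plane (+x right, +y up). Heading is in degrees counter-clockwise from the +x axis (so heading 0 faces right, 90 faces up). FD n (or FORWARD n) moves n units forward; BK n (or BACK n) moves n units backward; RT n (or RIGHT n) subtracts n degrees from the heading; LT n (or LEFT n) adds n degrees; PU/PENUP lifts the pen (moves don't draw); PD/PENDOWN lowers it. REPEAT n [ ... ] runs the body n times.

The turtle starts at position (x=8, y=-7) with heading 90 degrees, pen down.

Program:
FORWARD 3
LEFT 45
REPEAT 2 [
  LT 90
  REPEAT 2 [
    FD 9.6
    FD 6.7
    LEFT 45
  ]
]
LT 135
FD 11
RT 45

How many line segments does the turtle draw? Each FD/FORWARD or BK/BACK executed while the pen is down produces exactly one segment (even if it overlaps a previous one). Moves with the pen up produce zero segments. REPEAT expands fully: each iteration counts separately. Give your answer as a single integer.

Answer: 10

Derivation:
Executing turtle program step by step:
Start: pos=(8,-7), heading=90, pen down
FD 3: (8,-7) -> (8,-4) [heading=90, draw]
LT 45: heading 90 -> 135
REPEAT 2 [
  -- iteration 1/2 --
  LT 90: heading 135 -> 225
  REPEAT 2 [
    -- iteration 1/2 --
    FD 9.6: (8,-4) -> (1.212,-10.788) [heading=225, draw]
    FD 6.7: (1.212,-10.788) -> (-3.526,-15.526) [heading=225, draw]
    LT 45: heading 225 -> 270
    -- iteration 2/2 --
    FD 9.6: (-3.526,-15.526) -> (-3.526,-25.126) [heading=270, draw]
    FD 6.7: (-3.526,-25.126) -> (-3.526,-31.826) [heading=270, draw]
    LT 45: heading 270 -> 315
  ]
  -- iteration 2/2 --
  LT 90: heading 315 -> 45
  REPEAT 2 [
    -- iteration 1/2 --
    FD 9.6: (-3.526,-31.826) -> (3.262,-25.038) [heading=45, draw]
    FD 6.7: (3.262,-25.038) -> (8,-20.3) [heading=45, draw]
    LT 45: heading 45 -> 90
    -- iteration 2/2 --
    FD 9.6: (8,-20.3) -> (8,-10.7) [heading=90, draw]
    FD 6.7: (8,-10.7) -> (8,-4) [heading=90, draw]
    LT 45: heading 90 -> 135
  ]
]
LT 135: heading 135 -> 270
FD 11: (8,-4) -> (8,-15) [heading=270, draw]
RT 45: heading 270 -> 225
Final: pos=(8,-15), heading=225, 10 segment(s) drawn
Segments drawn: 10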